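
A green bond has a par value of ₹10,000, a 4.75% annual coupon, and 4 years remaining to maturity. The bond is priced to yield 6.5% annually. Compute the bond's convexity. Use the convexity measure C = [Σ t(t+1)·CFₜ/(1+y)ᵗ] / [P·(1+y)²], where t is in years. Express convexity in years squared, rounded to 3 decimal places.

With y = 0.065:
  t   CF        PV=CF/(1+0.065)^t    t·PV        t(t+1)·PV
  1       475.00       446.0094       446.0094         892.0188
  2       475.00       418.7882       837.5763       2,512.7290
  3       475.00       393.2283     1,179.6850       4,718.7398
  4    10,475.00     8,142.4594    32,569.8375     162,849.1875
  Σ                  9,400.4852    35,033.1082     170,972.6751
P = 9,400.4852.
Convexity = Σ t(t+1)·PV / [P·(1+y)²] = 170,972.6751 / (9,400.4852 × 1.134225) = 16.03530.

16.035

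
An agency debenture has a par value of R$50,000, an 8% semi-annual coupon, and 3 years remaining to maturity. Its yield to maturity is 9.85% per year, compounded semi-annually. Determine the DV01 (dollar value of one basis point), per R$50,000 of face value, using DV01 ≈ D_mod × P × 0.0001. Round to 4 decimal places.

R$12.3430

Periodic yield y = 0.04925.
  t   CF        PV=CF/(1+0.04925)^t    t·PV
  1     2,000.00     1,906.1234     1,906.1234
  2     2,000.00     1,816.6532     3,633.3065
  3     2,000.00     1,731.3827     5,194.1480
  4     2,000.00     1,650.1145     6,600.4581
  5     2,000.00     1,572.6610     7,863.3048
  6    52,000.00    38,969.9166   233,819.4996
  Σ                 47,646.8514   259,016.8403
P = 47,646.8514; D_Mac = 5.43618 half-year periods = 2.71809 yrs; D_mod = 2.59051 yrs.
DV01 ≈ 2.59051 × 47,646.8514 × 0.0001 = 12.342952.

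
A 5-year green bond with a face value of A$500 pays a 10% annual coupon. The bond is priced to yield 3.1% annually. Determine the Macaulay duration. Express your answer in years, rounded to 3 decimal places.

Periodic yield y = 0.031. Discount each cash flow and weight by its year:
  t   CF        PV=CF/(1+0.031)^t    t·PV
  1        50.00        48.4966        48.4966
  2        50.00        47.0384        94.0768
  3        50.00        45.6241       136.8722
  4        50.00        44.2522       177.0090
  5       550.00       472.1384     2,360.6922
  Σ                    657.5498     2,817.1468
Price P = Σ PV = 657.5498.
Macaulay duration = Σ(t·PV) / P = 2,817.1468 / 657.5498 = 4.28431 years.

4.284 years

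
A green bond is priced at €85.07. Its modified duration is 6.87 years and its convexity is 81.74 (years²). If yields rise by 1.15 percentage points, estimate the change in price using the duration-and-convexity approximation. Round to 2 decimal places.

-€6.26

Duration effect: -D_mod·Δy = -6.87 × (+0.0115) = -0.079005
Convexity effect: ½·C·(Δy)² = 0.5 × 81.74 × (0.0115)² = +0.0054050575
ΔP/P ≈ -0.079005 + 0.0054050575 = -0.0735999425
ΔP ≈ 85.07 × (-0.0735999425) = -6.261147108475.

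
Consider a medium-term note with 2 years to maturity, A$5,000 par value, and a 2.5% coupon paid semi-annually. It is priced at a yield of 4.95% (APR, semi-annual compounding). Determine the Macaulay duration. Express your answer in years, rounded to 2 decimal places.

Periodic yield y = 0.02475. Discount each cash flow and weight by its period:
  t   CF        PV=CF/(1+0.02475)^t    t·PV
  1        62.50        60.9905        60.9905
  2        62.50        59.5174       119.0349
  3        62.50        58.0800       174.2399
  4     5,062.50     4,590.8524    18,363.4095
  Σ                  4,769.4402    18,717.6747
Price P = Σ PV = 4,769.4402.
Macaulay duration = Σ(t·PV) / P = 18,717.6747 / 4,769.4402 = 3.92450 half-year periods.
In years: 3.92450 / 2 = 1.96225 years.

1.96 years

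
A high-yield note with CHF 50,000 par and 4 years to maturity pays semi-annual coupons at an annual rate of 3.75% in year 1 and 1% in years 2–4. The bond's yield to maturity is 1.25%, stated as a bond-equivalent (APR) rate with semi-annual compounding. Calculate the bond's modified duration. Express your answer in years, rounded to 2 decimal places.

Periodic yield y = 0.00625. First find Macaulay duration:
  t   CF        PV=CF/(1+0.00625)^t    t·PV
  1       937.50       931.6770       931.6770
  2       937.50       925.8902     1,851.7804
  3       250.00       245.3705       736.1115
  4       250.00       243.8464       975.3858
  5       250.00       242.3319     1,211.6594
  6       250.00       240.8267     1,444.9602
  7       250.00       239.3309     1,675.3162
  8    50,250.00    47,806.7168   382,453.7346
  Σ                 50,875.9905   391,280.6251
P = 50,875.9905; Macaulay duration = 391,280.6251 / 50,875.9905 = 7.69087 half-year periods = 3.84543 years.
Modified duration = D_Mac / (1 + y) = 3.84543 / 1.00625 = 3.82155 years.

3.82 years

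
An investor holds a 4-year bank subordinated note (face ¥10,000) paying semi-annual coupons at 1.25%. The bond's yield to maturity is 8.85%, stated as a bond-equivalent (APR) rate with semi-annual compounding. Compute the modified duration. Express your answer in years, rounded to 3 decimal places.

3.732 years

Periodic yield y = 0.04425. First find Macaulay duration:
  t   CF        PV=CF/(1+0.04425)^t    t·PV
  1        62.50        59.8516        59.8516
  2        62.50        57.3154       114.6307
  3        62.50        54.8866       164.6599
  4        62.50        52.5608       210.2433
  5        62.50        50.3336       251.6678
  6        62.50        48.2007       289.2040
  7        62.50        46.1582       323.1072
  8    10,062.50     7,116.5585    56,932.4678
  Σ                  7,485.8652    58,345.8322
P = 7,485.8652; Macaulay duration = 58,345.8322 / 7,485.8652 = 7.79413 half-year periods = 3.89707 years.
Modified duration = D_Mac / (1 + y) = 3.89707 / 1.04425 = 3.73193 years.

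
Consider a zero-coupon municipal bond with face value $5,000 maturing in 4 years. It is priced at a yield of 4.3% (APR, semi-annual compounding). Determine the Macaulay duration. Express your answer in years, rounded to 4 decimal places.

4.0000 years

A zero-coupon bond has a single cash flow at maturity, so its Macaulay duration equals its maturity: 4 years.
(Equivalently: 8 semi-annual periods ÷ 2 = 4 years.)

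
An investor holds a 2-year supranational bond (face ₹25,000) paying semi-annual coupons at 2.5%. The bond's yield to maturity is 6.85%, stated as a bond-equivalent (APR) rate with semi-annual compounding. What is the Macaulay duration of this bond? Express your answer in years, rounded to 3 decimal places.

1.961 years

Periodic yield y = 0.03425. Discount each cash flow and weight by its period:
  t   CF        PV=CF/(1+0.03425)^t    t·PV
  1       312.50       302.1513       302.1513
  2       312.50       292.1453       584.2907
  3       312.50       282.4707       847.4122
  4    25,312.50    22,122.4347    88,489.7389
  Σ                 22,999.2021    90,223.5930
Price P = Σ PV = 22,999.2021.
Macaulay duration = Σ(t·PV) / P = 90,223.5930 / 22,999.2021 = 3.92290 half-year periods.
In years: 3.92290 / 2 = 1.96145 years.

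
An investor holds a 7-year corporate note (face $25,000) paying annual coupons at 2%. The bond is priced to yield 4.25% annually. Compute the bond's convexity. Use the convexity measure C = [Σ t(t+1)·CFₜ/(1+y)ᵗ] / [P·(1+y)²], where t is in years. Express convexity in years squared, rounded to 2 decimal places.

With y = 0.0425:
  t   CF        PV=CF/(1+0.0425)^t    t·PV        t(t+1)·PV
  1       500.00       479.6163       479.6163         959.2326
  2       500.00       460.0636       920.1272       2,760.3816
  3       500.00       441.3080     1,323.9240       5,295.6962
  4       500.00       423.3170     1,693.2682       8,466.3408
  5       500.00       406.0595     2,030.2975      12,181.7853
  6       500.00       389.5055     2,337.0332      16,359.2321
  7    25,500.00    19,054.9466   133,384.6259   1,067,077.0068
  Σ                 21,654.8165   142,168.8923   1,113,099.6754
P = 21,654.8165.
Convexity = Σ t(t+1)·PV / [P·(1+y)²] = 1,113,099.6754 / (21,654.8165 × 1.086806) = 47.29633.

47.30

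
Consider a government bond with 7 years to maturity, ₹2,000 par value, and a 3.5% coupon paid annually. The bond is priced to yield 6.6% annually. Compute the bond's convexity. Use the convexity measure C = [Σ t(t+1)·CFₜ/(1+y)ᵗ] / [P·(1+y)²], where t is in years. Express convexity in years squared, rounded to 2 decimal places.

With y = 0.066:
  t   CF        PV=CF/(1+0.066)^t    t·PV        t(t+1)·PV
  1        70.00        65.6660        65.6660         131.3321
  2        70.00        61.6004       123.2008         369.6025
  3        70.00        57.7865       173.3595         693.4381
  4        70.00        54.2087       216.8349       1,084.1746
  5        70.00        50.8525       254.2623       1,525.5740
  6        70.00        47.7040       286.2240       2,003.5681
  7     2,070.00     1,323.3353     9,263.3474      74,106.7794
  Σ                  1,661.1535    10,382.8951      79,914.4686
P = 1,661.1535.
Convexity = Σ t(t+1)·PV / [P·(1+y)²] = 79,914.4686 / (1,661.1535 × 1.136356) = 42.33516.

42.34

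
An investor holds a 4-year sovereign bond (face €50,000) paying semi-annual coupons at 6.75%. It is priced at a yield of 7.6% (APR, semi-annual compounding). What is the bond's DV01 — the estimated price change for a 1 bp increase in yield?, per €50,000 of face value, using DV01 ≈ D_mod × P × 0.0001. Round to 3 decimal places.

Periodic yield y = 0.038.
  t   CF        PV=CF/(1+0.038)^t    t·PV
  1     1,687.50     1,625.7225     1,625.7225
  2     1,687.50     1,566.2067     3,132.4134
  3     1,687.50     1,508.8696     4,526.6089
  4     1,687.50     1,453.6316     5,814.5266
  5     1,687.50     1,400.4158     7,002.0792
  6     1,687.50     1,349.1482     8,094.8892
  7     1,687.50     1,299.7574     9,098.3020
  8    51,687.50    38,353.6498   306,829.1986
  Σ                 48,557.4018   346,123.7404
P = 48,557.4018; D_Mac = 7.12814 half-year periods = 3.56407 yrs; D_mod = 3.43359 yrs.
DV01 ≈ 3.43359 × 48,557.4018 × 0.0001 = 16.672627.

€16.673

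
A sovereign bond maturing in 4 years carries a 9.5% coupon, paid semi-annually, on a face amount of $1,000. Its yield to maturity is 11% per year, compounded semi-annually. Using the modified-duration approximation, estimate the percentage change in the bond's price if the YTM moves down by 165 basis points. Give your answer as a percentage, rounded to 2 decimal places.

+5.32%

Periodic yield y = 0.055. Modified duration first:
  t   CF        PV=CF/(1+0.055)^t    t·PV
  1        47.50        45.0237        45.0237
  2        47.50        42.6765        85.3530
  3        47.50        40.4516       121.3549
  4        47.50        38.3428       153.3712
  5        47.50        36.3439       181.7194
  6        47.50        34.4492       206.6951
  7        47.50        32.6532       228.5727
  8     1,047.50       682.5498     5,460.3985
  Σ                    952.4908     6,482.4886
P = 952.4908; D_Mac = 6.80583 half-year periods = 3.40291 yrs; D_mod = 3.40291/(1+0.055) = 3.22551 yrs.
ΔP/P ≈ -D_mod · Δy = -3.22551 × (-0.0165) = +0.053221 = +5.3221%.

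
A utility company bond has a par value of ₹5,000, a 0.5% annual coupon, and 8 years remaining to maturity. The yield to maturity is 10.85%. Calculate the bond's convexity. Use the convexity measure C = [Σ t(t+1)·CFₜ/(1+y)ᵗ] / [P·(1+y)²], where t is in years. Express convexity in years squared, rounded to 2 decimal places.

With y = 0.1085:
  t   CF        PV=CF/(1+0.1085)^t    t·PV        t(t+1)·PV
  1        25.00        22.5530        22.5530          45.1060
  2        25.00        20.3455        40.6910         122.0731
  3        25.00        18.3541        55.0623         220.2491
  4        25.00        16.5576        66.2304         331.1519
  5        25.00        14.9369        74.6847         448.1081
  6        25.00        13.4749        80.8495         565.9462
  7        25.00        12.1560        85.0919         680.7351
  8     5,025.00     2,204.1974    17,633.5792     158,702.2131
  Σ                  2,322.5754    18,058.7419     161,115.5825
P = 2,322.5754.
Convexity = Σ t(t+1)·PV / [P·(1+y)²] = 161,115.5825 / (2,322.5754 × 1.228772) = 56.45421.

56.45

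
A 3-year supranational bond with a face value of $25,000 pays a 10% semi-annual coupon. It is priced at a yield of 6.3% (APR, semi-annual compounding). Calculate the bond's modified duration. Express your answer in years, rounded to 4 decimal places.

Periodic yield y = 0.0315. First find Macaulay duration:
  t   CF        PV=CF/(1+0.0315)^t    t·PV
  1     1,250.00     1,211.8274     1,211.8274
  2     1,250.00     1,174.8206     2,349.6412
  3     1,250.00     1,138.9439     3,416.8316
  4     1,250.00     1,104.1627     4,416.6509
  5     1,250.00     1,070.4438     5,352.2188
  6    26,250.00    21,792.8442   130,757.0652
  Σ                 27,493.0426   147,504.2350
P = 27,493.0426; Macaulay duration = 147,504.2350 / 27,493.0426 = 5.36515 half-year periods = 2.68257 years.
Modified duration = D_Mac / (1 + y) = 2.68257 / 1.0315 = 2.60065 years.

2.6007 years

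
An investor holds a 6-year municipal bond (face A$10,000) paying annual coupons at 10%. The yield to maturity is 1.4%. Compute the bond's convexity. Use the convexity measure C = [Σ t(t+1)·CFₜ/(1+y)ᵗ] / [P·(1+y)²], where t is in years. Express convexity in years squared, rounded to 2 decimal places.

With y = 0.014:
  t   CF        PV=CF/(1+0.014)^t    t·PV        t(t+1)·PV
  1     1,000.00       986.1933       986.1933       1,972.3866
  2     1,000.00       972.5772     1,945.1544       5,835.4633
  3     1,000.00       959.1491     2,877.4474      11,509.7895
  4     1,000.00       945.9064     3,783.6257      18,918.1287
  5     1,000.00       932.8466     4,664.2329      27,985.3975
  6    11,000.00    10,119.6375    60,717.8249     425,024.7745
  Σ                 14,916.3101    74,974.4787     491,245.9400
P = 14,916.3101.
Convexity = Σ t(t+1)·PV / [P·(1+y)²] = 491,245.9400 / (14,916.3101 × 1.028196) = 32.03035.

32.03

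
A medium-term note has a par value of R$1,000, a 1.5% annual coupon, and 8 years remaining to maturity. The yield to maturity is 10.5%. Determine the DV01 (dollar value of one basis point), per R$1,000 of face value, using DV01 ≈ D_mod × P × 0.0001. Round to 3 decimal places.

Periodic yield y = 0.105.
  t   CF        PV=CF/(1+0.105)^t    t·PV
  1        15.00        13.5747        13.5747
  2        15.00        12.2848        24.5695
  3        15.00        11.1174        33.3523
  4        15.00        10.0610        40.2441
  5        15.00         9.1050        45.5250
  6        15.00         8.2398        49.4389
  7        15.00         7.4568        52.1979
  8     1,015.00       456.6336     3,653.0684
  Σ                    528.4731     3,911.9708
P = 528.4731; D_Mac = 7.40240 yrs; D_mod = 6.69901 yrs.
DV01 ≈ 6.69901 × 528.4731 × 0.0001 = 0.354025.

R$0.354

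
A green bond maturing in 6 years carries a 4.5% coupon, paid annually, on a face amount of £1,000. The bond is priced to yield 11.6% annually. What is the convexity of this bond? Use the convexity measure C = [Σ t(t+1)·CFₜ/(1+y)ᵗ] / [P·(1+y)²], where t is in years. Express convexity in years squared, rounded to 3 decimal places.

28.214

With y = 0.116:
  t   CF        PV=CF/(1+0.116)^t    t·PV        t(t+1)·PV
  1        45.00        40.3226        40.3226          80.6452
  2        45.00        36.1313        72.2627         216.7881
  3        45.00        32.3758        97.1273         388.5091
  4        45.00        29.0105       116.0421         580.2107
  5        45.00        25.9951       129.9755         779.8531
  6     1,045.00       540.9176     3,245.5057      22,718.5397
  Σ                    704.7529     3,701.2359      24,764.5458
P = 704.7529.
Convexity = Σ t(t+1)·PV / [P·(1+y)²] = 24,764.5458 / (704.7529 × 1.245456) = 28.21403.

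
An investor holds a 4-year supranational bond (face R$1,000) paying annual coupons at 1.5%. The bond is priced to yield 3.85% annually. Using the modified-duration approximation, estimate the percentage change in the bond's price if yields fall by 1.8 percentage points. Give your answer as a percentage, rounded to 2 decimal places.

+6.77%

Periodic yield y = 0.0385. Modified duration first:
  t   CF        PV=CF/(1+0.0385)^t    t·PV
  1        15.00        14.4439        14.4439
  2        15.00        13.9084        27.8169
  3        15.00        13.3928        40.1784
  4     1,015.00       872.6499     3,490.5996
  Σ                    914.3950     3,573.0388
P = 914.3950; D_Mac = 3.90754 yrs; D_mod = 3.90754/(1+0.0385) = 3.76268 yrs.
ΔP/P ≈ -D_mod · Δy = -3.76268 × (-0.018) = +0.067728 = +6.7728%.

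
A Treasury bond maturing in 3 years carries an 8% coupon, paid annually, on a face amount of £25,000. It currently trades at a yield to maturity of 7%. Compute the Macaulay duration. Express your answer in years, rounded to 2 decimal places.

Periodic yield y = 0.07. Discount each cash flow and weight by its year:
  t   CF        PV=CF/(1+0.07)^t    t·PV
  1     2,000.00     1,869.1589     1,869.1589
  2     2,000.00     1,746.8775     3,493.7549
  3    27,000.00    22,040.0427    66,120.1280
  Σ                 25,656.0790    71,483.0418
Price P = Σ PV = 25,656.0790.
Macaulay duration = Σ(t·PV) / P = 71,483.0418 / 25,656.0790 = 2.78620 years.

2.79 years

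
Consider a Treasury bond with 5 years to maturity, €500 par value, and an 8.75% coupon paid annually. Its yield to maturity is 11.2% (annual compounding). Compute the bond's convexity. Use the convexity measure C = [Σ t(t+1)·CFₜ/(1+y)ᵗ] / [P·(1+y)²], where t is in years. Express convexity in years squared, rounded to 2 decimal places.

19.27

With y = 0.112:
  t   CF        PV=CF/(1+0.112)^t    t·PV        t(t+1)·PV
  1        43.75        39.3435        39.3435          78.6871
  2        43.75        35.3809        70.7617         212.2852
  3        43.75        31.8173        95.4520         381.8079
  4        43.75        28.6127       114.4508         572.2541
  5       543.75       319.7977     1,598.9885       9,593.9310
  Σ                    454.9521     1,918.9966      10,838.9652
P = 454.9521.
Convexity = Σ t(t+1)·PV / [P·(1+y)²] = 10,838.9652 / (454.9521 × 1.236544) = 19.26693.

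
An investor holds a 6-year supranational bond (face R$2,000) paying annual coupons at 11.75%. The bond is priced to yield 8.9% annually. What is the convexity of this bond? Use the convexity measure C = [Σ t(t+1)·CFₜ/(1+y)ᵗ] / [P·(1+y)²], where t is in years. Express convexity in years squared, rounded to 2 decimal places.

25.42

With y = 0.089:
  t   CF        PV=CF/(1+0.089)^t    t·PV        t(t+1)·PV
  1       235.00       215.7943       215.7943         431.5886
  2       235.00       198.1582       396.3164       1,188.9493
  3       235.00       181.9635       545.8904       2,183.5617
  4       235.00       167.0923       668.3691       3,341.8453
  5       235.00       153.4364       767.1821       4,603.0927
  6     2,235.00     1,340.0168     8,040.1009      56,280.7063
  Σ                  2,256.4615    10,633.6533      68,029.7440
P = 2,256.4615.
Convexity = Σ t(t+1)·PV / [P·(1+y)²] = 68,029.7440 / (2,256.4615 × 1.185921) = 25.42232.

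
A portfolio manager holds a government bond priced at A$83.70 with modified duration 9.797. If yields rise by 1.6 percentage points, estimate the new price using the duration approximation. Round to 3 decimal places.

Duration approximation: ΔP/P ≈ -D_mod · Δy = -9.797 × (+0.016) = -0.156752.
New price ≈ 83.70 × (1 - 0.156752) = 70.5798576.

A$70.580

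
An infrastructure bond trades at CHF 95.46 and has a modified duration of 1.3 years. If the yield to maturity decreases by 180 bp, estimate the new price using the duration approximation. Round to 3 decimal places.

CHF 97.694

Duration approximation: ΔP/P ≈ -D_mod · Δy = -1.3 × (-0.018) = +0.023400.
New price ≈ 95.46 × (1 + 0.023400) = 97.693764.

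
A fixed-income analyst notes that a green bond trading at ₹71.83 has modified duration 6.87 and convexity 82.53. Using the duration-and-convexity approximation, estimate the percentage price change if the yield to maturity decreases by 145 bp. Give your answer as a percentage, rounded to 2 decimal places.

+10.83%

Duration effect: -D_mod·Δy = -6.87 × (-0.0145) = +0.099615
Convexity effect: ½·C·(Δy)² = 0.5 × 82.53 × (-0.0145)² = +0.00867596625
ΔP/P ≈ +0.099615 + 0.00867596625 = +0.10829096625
= +10.829096625%.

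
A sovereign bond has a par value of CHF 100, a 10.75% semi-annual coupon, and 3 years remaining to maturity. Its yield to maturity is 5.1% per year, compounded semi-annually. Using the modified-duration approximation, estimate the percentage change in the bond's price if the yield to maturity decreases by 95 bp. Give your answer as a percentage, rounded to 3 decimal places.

Periodic yield y = 0.0255. Modified duration first:
  t   CF        PV=CF/(1+0.0255)^t    t·PV
  1        5.375         5.2413         5.2413
  2        5.375         5.1110        10.2220
  3        5.375         4.9839        14.9518
  4        5.375         4.8600        19.4400
  5        5.375         4.7391        23.6957
  6      105.375        90.5990       543.5942
  Σ                    115.5345       617.1451
P = 115.5345; D_Mac = 5.34165 half-year periods = 2.67083 yrs; D_mod = 2.67083/(1+0.0255) = 2.60441 yrs.
ΔP/P ≈ -D_mod · Δy = -2.60441 × (-0.0095) = +0.024742 = +2.4742%.

+2.474%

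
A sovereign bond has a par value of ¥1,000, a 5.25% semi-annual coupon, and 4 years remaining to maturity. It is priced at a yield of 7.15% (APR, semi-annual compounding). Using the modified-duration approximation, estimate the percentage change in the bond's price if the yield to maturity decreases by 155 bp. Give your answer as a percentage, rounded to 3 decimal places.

+5.456%

Periodic yield y = 0.03575. Modified duration first:
  t   CF        PV=CF/(1+0.03575)^t    t·PV
  1        26.25        25.3440        25.3440
  2        26.25        24.4692        48.9384
  3        26.25        23.6246        70.8738
  4        26.25        22.8092        91.2367
  5        26.25        22.0219       110.1095
  6        26.25        21.2618       127.5707
  7        26.25        20.5279       143.6954
  8     1,026.25       774.8429     6,198.7429
  Σ                    934.9013     6,816.5112
P = 934.9013; D_Mac = 7.29116 half-year periods = 3.64558 yrs; D_mod = 3.64558/(1+0.03575) = 3.51975 yrs.
ΔP/P ≈ -D_mod · Δy = -3.51975 × (-0.0155) = +0.054556 = +5.4556%.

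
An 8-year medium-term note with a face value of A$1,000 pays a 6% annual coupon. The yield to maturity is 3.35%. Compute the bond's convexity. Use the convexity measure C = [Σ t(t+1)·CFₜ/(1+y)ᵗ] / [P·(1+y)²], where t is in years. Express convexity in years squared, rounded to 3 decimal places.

With y = 0.0335:
  t   CF        PV=CF/(1+0.0335)^t    t·PV        t(t+1)·PV
  1        60.00        58.0552        58.0552         116.1103
  2        60.00        56.1733       112.3467         337.0401
  3        60.00        54.3525       163.0576         652.2304
  4        60.00        52.5907       210.3630       1,051.8149
  5        60.00        50.8861       254.4303       1,526.5819
  6        60.00        49.2366       295.4198       2,067.9387
  7        60.00        47.6407       333.4847       2,667.8777
  8     1,060.00       814.3705     6,514.9638      58,634.6739
  Σ                  1,183.3056     7,942.1210      67,054.2678
P = 1,183.3056.
Convexity = Σ t(t+1)·PV / [P·(1+y)²] = 67,054.2678 / (1,183.3056 × 1.068122) = 53.05283.

53.053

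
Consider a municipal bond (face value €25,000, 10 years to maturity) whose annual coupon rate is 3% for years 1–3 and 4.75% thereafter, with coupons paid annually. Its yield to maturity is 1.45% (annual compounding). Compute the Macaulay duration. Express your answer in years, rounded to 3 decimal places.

Periodic yield y = 0.0145. Discount each cash flow and weight by its year:
  t   CF        PV=CF/(1+0.0145)^t    t·PV
  1       750.00       739.2804       739.2804
  2       750.00       728.7141     1,457.4282
  3       750.00       718.2987     2,154.8962
  4     1,187.50     1,121.0511     4,484.2044
  5     1,187.50     1,105.0282     5,525.1410
  6     1,187.50     1,089.2343     6,535.4058
  7     1,187.50     1,073.6661     7,515.6630
  8     1,187.50     1,058.3205     8,466.5640
  9     1,187.50     1,043.1942     9,388.7476
  10   26,187.50    22,676.3696   226,763.6959
  Σ                 31,353.1573   273,031.0266
Price P = Σ PV = 31,353.1573.
Macaulay duration = Σ(t·PV) / P = 273,031.0266 / 31,353.1573 = 8.70825 years.

8.708 years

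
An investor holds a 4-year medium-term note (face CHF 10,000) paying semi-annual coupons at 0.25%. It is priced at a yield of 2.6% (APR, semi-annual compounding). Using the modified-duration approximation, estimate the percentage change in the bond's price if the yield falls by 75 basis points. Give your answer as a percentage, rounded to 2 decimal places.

+2.95%

Periodic yield y = 0.013. Modified duration first:
  t   CF        PV=CF/(1+0.013)^t    t·PV
  1        12.50        12.3396        12.3396
  2        12.50        12.1812        24.3625
  3        12.50        12.0249        36.0747
  4        12.50        11.8706        47.4824
  5        12.50        11.7183        58.5913
  6        12.50        11.5679        69.4072
  7        12.50        11.4194        79.9359
  8    10,012.50     9,029.5679    72,236.5429
  Σ                  9,112.6897    72,564.7364
P = 9,112.6897; D_Mac = 7.96304 half-year periods = 3.98152 yrs; D_mod = 3.98152/(1+0.013) = 3.93043 yrs.
ΔP/P ≈ -D_mod · Δy = -3.93043 × (-0.0075) = +0.029478 = +2.9478%.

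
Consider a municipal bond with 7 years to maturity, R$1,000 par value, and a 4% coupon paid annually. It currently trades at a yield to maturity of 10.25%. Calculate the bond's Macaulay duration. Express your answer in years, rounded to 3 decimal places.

Periodic yield y = 0.1025. Discount each cash flow and weight by its year:
  t   CF        PV=CF/(1+0.1025)^t    t·PV
  1        40.00        36.2812        36.2812
  2        40.00        32.9081        65.8162
  3        40.00        29.8486        89.5458
  4        40.00        27.0736       108.2943
  5        40.00        24.5565       122.7827
  6        40.00        22.2735       133.6410
  7     1,040.00       525.2707     3,676.8947
  Σ                    698.2122     4,233.2559
Price P = Σ PV = 698.2122.
Macaulay duration = Σ(t·PV) / P = 4,233.2559 / 698.2122 = 6.06299 years.

6.063 years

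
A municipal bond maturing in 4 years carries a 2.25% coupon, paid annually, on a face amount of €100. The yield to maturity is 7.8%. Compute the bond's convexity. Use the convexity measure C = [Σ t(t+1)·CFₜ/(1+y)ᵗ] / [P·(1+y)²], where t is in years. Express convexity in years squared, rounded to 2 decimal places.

16.38

With y = 0.078:
  t   CF        PV=CF/(1+0.078)^t    t·PV        t(t+1)·PV
  1         2.25         2.0872         2.0872           4.1744
  2         2.25         1.9362         3.8724          11.6171
  3         2.25         1.7961         5.3882          21.5530
  4       102.25        75.7161       302.8644       1,514.3221
  Σ                     81.5356       314.2122       1,551.6666
P = 81.5356.
Convexity = Σ t(t+1)·PV / [P·(1+y)²] = 1,551.6666 / (81.5356 × 1.162084) = 16.37623.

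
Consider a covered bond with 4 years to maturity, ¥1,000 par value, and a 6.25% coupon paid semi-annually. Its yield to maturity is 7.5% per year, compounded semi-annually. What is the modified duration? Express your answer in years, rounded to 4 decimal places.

3.4603 years

Periodic yield y = 0.0375. First find Macaulay duration:
  t   CF        PV=CF/(1+0.0375)^t    t·PV
  1        31.25        30.1205        30.1205
  2        31.25        29.0318        58.0636
  3        31.25        27.9824        83.9473
  4        31.25        26.9710       107.8841
  5        31.25        25.9962       129.9809
  6        31.25        25.0566       150.3393
  7        31.25        24.1509       169.0563
  8     1,031.25       768.1731     6,145.3851
  Σ                    957.4825     6,874.7772
P = 957.4825; Macaulay duration = 6,874.7772 / 957.4825 = 7.18005 half-year periods = 3.59003 years.
Modified duration = D_Mac / (1 + y) = 3.59003 / 1.0375 = 3.46027 years.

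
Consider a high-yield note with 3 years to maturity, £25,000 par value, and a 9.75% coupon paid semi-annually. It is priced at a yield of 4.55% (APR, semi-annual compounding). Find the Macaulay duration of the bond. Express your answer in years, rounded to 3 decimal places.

2.697 years

Periodic yield y = 0.02275. Discount each cash flow and weight by its period:
  t   CF        PV=CF/(1+0.02275)^t    t·PV
  1     1,218.75     1,191.6402     1,191.6402
  2     1,218.75     1,165.1334     2,330.2668
  3     1,218.75     1,139.2162     3,417.6487
  4     1,218.75     1,113.8756     4,455.5023
  5     1,218.75     1,089.0986     5,445.4929
  6    26,218.75    22,908.4156   137,450.4936
  Σ                 28,607.3796   154,291.0444
Price P = Σ PV = 28,607.3796.
Macaulay duration = Σ(t·PV) / P = 154,291.0444 / 28,607.3796 = 5.39340 half-year periods.
In years: 5.39340 / 2 = 2.69670 years.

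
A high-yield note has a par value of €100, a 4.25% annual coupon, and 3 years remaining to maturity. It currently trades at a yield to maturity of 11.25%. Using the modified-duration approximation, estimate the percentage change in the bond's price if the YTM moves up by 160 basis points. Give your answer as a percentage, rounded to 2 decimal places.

-4.12%

Periodic yield y = 0.1125. Modified duration first:
  t   CF        PV=CF/(1+0.1125)^t    t·PV
  1         4.25         3.8202         3.8202
  2         4.25         3.4339         6.8678
  3       104.25        75.7140       227.1419
  Σ                     82.9681       237.8299
P = 82.9681; D_Mac = 2.86652 yrs; D_mod = 2.86652/(1+0.1125) = 2.57665 yrs.
ΔP/P ≈ -D_mod · Δy = -2.57665 × (+0.016) = -0.041226 = -4.1226%.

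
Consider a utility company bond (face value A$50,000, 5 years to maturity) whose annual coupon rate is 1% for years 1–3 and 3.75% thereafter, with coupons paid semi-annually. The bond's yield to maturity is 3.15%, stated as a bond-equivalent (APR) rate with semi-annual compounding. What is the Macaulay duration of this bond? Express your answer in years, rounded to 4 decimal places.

Periodic yield y = 0.01575. Discount each cash flow and weight by its period:
  t   CF        PV=CF/(1+0.01575)^t    t·PV
  1       250.00       246.1236       246.1236
  2       250.00       242.3072       484.6144
  3       250.00       238.5501       715.6502
  4       250.00       234.8511       939.4046
  5       250.00       231.2096     1,156.0480
  6       250.00       227.6245     1,365.7471
  7       937.50       840.3563     5,882.4941
  8       937.50       827.3259     6,618.6073
  9       937.50       814.4976     7,330.4782
  10   50,937.50    43,568.1698   435,681.6975
  Σ                 47,471.0156   460,420.8649
Price P = Σ PV = 47,471.0156.
Macaulay duration = Σ(t·PV) / P = 460,420.8649 / 47,471.0156 = 9.69899 half-year periods.
In years: 9.69899 / 2 = 4.84949 years.

4.8495 years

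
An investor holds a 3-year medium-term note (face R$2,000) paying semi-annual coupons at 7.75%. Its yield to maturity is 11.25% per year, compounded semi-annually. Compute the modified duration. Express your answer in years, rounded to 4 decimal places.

Periodic yield y = 0.05625. First find Macaulay duration:
  t   CF        PV=CF/(1+0.05625)^t    t·PV
  1        77.50        73.3728        73.3728
  2        77.50        69.4654       138.9307
  3        77.50        65.7660       197.2980
  4        77.50        62.2637       249.0547
  5        77.50        58.9479       294.7393
  6     2,077.50     1,496.0314     8,976.1882
  Σ                  1,825.8471     9,929.5838
P = 1,825.8471; Macaulay duration = 9,929.5838 / 1,825.8471 = 5.43834 half-year periods = 2.71917 years.
Modified duration = D_Mac / (1 + y) = 2.71917 / 1.05625 = 2.57436 years.

2.5744 years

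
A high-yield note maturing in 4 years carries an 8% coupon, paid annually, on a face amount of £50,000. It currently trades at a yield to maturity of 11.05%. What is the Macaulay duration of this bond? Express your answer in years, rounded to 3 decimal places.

3.554 years

Periodic yield y = 0.1105. Discount each cash flow and weight by its year:
  t   CF        PV=CF/(1+0.1105)^t    t·PV
  1     4,000.00     3,601.9811     3,601.9811
  2     4,000.00     3,243.5669     6,487.1339
  3     4,000.00     2,920.8167     8,762.4501
  4    54,000.00    35,507.4520   142,029.8079
  Σ                 45,273.8167   160,881.3730
Price P = Σ PV = 45,273.8167.
Macaulay duration = Σ(t·PV) / P = 160,881.3730 / 45,273.8167 = 3.55352 years.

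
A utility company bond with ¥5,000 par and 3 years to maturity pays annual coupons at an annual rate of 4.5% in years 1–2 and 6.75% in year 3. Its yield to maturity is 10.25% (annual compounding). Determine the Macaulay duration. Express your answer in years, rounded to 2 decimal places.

2.86 years

Periodic yield y = 0.1025. Discount each cash flow and weight by its year:
  t   CF        PV=CF/(1+0.1025)^t    t·PV
  1       225.00       204.0816       204.0816
  2       225.00       185.1081       370.2161
  3     5,337.50     3,982.9247    11,948.7740
  Σ                  4,372.1144    12,523.0718
Price P = Σ PV = 4,372.1144.
Macaulay duration = Σ(t·PV) / P = 12,523.0718 / 4,372.1144 = 2.86431 years.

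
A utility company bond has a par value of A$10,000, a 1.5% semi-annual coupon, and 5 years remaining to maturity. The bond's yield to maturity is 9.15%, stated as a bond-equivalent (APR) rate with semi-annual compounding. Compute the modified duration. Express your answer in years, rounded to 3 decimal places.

Periodic yield y = 0.04575. First find Macaulay duration:
  t   CF        PV=CF/(1+0.04575)^t    t·PV
  1        75.00        71.7189        71.7189
  2        75.00        68.5813       137.1625
  3        75.00        65.5809       196.7428
  4        75.00        62.7119       250.8475
  5        75.00        59.9683       299.8416
  6        75.00        57.3448       344.0688
  7        75.00        54.8360       383.8523
  8        75.00        52.4371       419.4964
  9        75.00        50.1430       451.2871
  10   10,075.00     6,441.1931    64,411.9315
  Σ                  6,984.5153    66,966.9495
P = 6,984.5153; Macaulay duration = 66,966.9495 / 6,984.5153 = 9.58792 half-year periods = 4.79396 years.
Modified duration = D_Mac / (1 + y) = 4.79396 / 1.04575 = 4.58423 years.

4.584 years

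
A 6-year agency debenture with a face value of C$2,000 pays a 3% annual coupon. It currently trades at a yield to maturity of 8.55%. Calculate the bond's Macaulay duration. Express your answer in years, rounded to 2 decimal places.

5.50 years

Periodic yield y = 0.0855. Discount each cash flow and weight by its year:
  t   CF        PV=CF/(1+0.0855)^t    t·PV
  1        60.00        55.2741        55.2741
  2        60.00        50.9204       101.8408
  3        60.00        46.9096       140.7288
  4        60.00        43.2147       172.8590
  5        60.00        39.8109       199.0546
  6     2,060.00     1,259.1813     7,555.0876
  Σ                  1,495.3110     8,224.8448
Price P = Σ PV = 1,495.3110.
Macaulay duration = Σ(t·PV) / P = 8,224.8448 / 1,495.3110 = 5.50042 years.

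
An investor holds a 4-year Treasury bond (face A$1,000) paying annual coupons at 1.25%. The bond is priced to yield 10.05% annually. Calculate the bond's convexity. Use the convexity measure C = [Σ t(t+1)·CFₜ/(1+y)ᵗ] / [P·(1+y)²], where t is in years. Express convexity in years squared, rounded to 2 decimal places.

With y = 0.1005:
  t   CF        PV=CF/(1+0.1005)^t    t·PV        t(t+1)·PV
  1        12.50        11.3585        11.3585          22.7169
  2        12.50        10.3212        20.6424          61.9272
  3        12.50         9.3786        28.1359         112.5437
  4     1,012.50       690.2952     2,761.1807      13,805.9037
  Σ                    721.3535     2,821.3175      14,003.0915
P = 721.3535.
Convexity = Σ t(t+1)·PV / [P·(1+y)²] = 14,003.0915 / (721.3535 × 1.211100) = 16.02860.

16.03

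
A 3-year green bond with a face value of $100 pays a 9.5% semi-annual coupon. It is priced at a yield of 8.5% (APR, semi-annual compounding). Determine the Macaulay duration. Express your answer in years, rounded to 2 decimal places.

Periodic yield y = 0.0425. Discount each cash flow and weight by its period:
  t   CF        PV=CF/(1+0.0425)^t    t·PV
  1         4.75         4.5564         4.5564
  2         4.75         4.3706         8.7412
  3         4.75         4.1924        12.5773
  4         4.75         4.0215        16.0860
  5         4.75         3.8576        19.2878
  6       104.75        81.6014       489.6084
  Σ                    102.5999       550.8572
Price P = Σ PV = 102.5999.
Macaulay duration = Σ(t·PV) / P = 550.8572 / 102.5999 = 5.36898 half-year periods.
In years: 5.36898 / 2 = 2.68449 years.

2.68 years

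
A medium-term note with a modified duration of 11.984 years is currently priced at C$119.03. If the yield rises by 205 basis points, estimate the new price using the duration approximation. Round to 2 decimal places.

C$89.79

Duration approximation: ΔP/P ≈ -D_mod · Δy = -11.984 × (+0.0205) = -0.245672.
New price ≈ 119.03 × (1 - 0.245672) = 89.78766184.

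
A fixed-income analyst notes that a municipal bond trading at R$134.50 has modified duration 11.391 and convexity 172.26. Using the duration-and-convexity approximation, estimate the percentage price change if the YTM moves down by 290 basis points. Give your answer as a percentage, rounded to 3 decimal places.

Duration effect: -D_mod·Δy = -11.391 × (-0.029) = +0.330339
Convexity effect: ½·C·(Δy)² = 0.5 × 172.26 × (-0.029)² = +0.07243533
ΔP/P ≈ +0.330339 + 0.07243533 = +0.40277433
= +40.277433%.

+40.277%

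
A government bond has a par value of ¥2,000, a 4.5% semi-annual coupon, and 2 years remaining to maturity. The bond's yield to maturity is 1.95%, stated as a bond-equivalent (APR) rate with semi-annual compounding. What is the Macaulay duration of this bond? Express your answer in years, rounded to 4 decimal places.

1.9367 years

Periodic yield y = 0.00975. Discount each cash flow and weight by its period:
  t   CF        PV=CF/(1+0.00975)^t    t·PV
  1        45.00        44.5655        44.5655
  2        45.00        44.1352        88.2703
  3        45.00        43.7090       131.1270
  4     2,045.00     1,967.1518     7,868.6070
  Σ                  2,099.5614     8,132.5699
Price P = Σ PV = 2,099.5614.
Macaulay duration = Σ(t·PV) / P = 8,132.5699 / 2,099.5614 = 3.87346 half-year periods.
In years: 3.87346 / 2 = 1.93673 years.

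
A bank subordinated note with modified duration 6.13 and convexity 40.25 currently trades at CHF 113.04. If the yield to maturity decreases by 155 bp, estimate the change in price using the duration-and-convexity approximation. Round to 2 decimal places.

Duration effect: -D_mod·Δy = -6.13 × (-0.0155) = +0.095015
Convexity effect: ½·C·(Δy)² = 0.5 × 40.25 × (-0.0155)² = +0.00483503125
ΔP/P ≈ +0.095015 + 0.00483503125 = +0.09985003125
ΔP ≈ 113.04 × (+0.09985003125) = +11.2870475325.

+CHF 11.29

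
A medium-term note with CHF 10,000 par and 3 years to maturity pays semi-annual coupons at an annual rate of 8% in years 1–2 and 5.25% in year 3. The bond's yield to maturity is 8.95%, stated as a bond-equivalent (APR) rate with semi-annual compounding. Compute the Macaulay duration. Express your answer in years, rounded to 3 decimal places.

2.721 years

Periodic yield y = 0.04475. Discount each cash flow and weight by its period:
  t   CF        PV=CF/(1+0.04475)^t    t·PV
  1       400.00       382.8667       382.8667
  2       400.00       366.4673       732.9346
  3       400.00       350.7703     1,052.3110
  4       400.00       335.7457     1,342.9828
  5       262.50       210.8955     1,054.4777
  6    10,262.50     7,891.8513    47,351.1075
  Σ                  9,538.5969    51,916.6804
Price P = Σ PV = 9,538.5969.
Macaulay duration = Σ(t·PV) / P = 51,916.6804 / 9,538.5969 = 5.44280 half-year periods.
In years: 5.44280 / 2 = 2.72140 years.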